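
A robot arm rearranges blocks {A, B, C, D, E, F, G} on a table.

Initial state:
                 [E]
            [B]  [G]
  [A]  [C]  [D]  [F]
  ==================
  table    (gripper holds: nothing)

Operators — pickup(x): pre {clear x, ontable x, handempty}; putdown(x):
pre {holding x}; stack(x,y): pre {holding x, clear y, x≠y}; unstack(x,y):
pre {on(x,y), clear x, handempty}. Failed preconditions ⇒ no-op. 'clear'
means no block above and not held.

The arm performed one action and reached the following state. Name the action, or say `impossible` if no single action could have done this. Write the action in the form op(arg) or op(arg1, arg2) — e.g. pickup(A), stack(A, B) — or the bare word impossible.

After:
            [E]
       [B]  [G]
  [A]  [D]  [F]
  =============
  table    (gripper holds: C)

pickup(C)

target: towers=[A; D/B; F/G/E] holding=C
     unstack(B, D) → towers=[A; C; D; F/G/E] holding=B
         pickup(A) → towers=[C; D/B; F/G/E] holding=A
     unstack(E, G) → towers=[A; C; D/B; F/G] holding=E
         pickup(C) → towers=[A; D/B; F/G/E] holding=C  ← match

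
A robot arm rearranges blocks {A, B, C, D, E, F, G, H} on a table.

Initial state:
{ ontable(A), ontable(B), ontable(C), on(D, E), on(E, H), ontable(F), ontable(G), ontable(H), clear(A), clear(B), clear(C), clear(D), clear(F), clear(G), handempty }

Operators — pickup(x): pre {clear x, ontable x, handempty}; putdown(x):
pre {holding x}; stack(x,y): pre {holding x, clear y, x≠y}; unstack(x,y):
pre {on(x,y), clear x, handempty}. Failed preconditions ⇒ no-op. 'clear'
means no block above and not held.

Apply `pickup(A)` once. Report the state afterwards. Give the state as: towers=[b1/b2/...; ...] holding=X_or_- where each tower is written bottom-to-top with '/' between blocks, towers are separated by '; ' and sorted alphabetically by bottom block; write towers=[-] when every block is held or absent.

towers=[B; C; F; G; H/E/D] holding=A

before: towers=[A; B; C; F; G; H/E/D] holding=-
pre[pickup(A)]: clear(A) ✓, ontable(A) ✓, handempty ✓
all met → apply pickup(A)
after:  towers=[B; C; F; G; H/E/D] holding=A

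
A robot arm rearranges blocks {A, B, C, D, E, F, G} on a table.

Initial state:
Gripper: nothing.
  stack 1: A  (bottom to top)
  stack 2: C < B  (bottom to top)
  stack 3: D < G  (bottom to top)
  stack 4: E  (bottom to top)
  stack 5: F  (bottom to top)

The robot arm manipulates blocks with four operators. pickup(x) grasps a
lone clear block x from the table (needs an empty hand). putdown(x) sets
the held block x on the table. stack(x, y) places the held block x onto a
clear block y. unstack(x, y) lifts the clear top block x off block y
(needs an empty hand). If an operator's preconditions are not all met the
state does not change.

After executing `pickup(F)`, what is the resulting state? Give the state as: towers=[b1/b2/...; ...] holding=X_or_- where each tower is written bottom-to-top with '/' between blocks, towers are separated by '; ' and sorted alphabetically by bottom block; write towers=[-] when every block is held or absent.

towers=[A; C/B; D/G; E] holding=F

before: towers=[A; C/B; D/G; E; F] holding=-
pre[pickup(F)]: clear(F) yes, ontable(F) yes, handempty yes
all met → apply pickup(F)
after:  towers=[A; C/B; D/G; E] holding=F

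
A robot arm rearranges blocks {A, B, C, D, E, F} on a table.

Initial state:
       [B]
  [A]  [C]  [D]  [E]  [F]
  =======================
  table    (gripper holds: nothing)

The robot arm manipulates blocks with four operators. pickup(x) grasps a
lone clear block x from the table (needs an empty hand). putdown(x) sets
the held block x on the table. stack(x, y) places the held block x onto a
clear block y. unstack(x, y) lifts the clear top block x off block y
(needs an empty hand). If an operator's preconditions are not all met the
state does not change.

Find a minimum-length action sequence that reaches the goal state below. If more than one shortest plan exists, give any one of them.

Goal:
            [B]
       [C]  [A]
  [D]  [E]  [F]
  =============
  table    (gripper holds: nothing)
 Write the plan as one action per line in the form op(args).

step 1 (pickup(A)): towers=[C/B; D; E; F] holding=A
step 2 (stack(A, F)): towers=[C/B; D; E; F/A] holding=-
step 3 (unstack(B, C)): towers=[C; D; E; F/A] holding=B
step 4 (stack(B, A)): towers=[C; D; E; F/A/B] holding=-
step 5 (pickup(C)): towers=[D; E; F/A/B] holding=C
step 6 (stack(C, E)): towers=[D; E/C; F/A/B] holding=-
goal check: towers=[D; E/C; F/A/B] holding=- — reached (length 6, optimal by BFS)

pickup(A)
stack(A, F)
unstack(B, C)
stack(B, A)
pickup(C)
stack(C, E)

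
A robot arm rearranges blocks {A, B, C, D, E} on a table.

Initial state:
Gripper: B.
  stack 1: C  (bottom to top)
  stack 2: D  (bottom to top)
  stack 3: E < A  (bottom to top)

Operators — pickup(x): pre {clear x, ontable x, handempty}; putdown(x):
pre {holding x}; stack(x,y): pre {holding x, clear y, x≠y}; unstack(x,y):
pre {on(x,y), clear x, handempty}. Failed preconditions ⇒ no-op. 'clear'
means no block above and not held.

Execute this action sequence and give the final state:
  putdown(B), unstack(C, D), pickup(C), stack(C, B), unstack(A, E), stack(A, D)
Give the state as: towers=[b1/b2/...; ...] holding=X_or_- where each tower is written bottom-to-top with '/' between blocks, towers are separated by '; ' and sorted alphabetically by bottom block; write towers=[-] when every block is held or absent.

towers=[B/C; D/A; E] holding=-

step 1 (putdown(B)): towers=[B; C; D; E/A] holding=-
step 2 (unstack(C, D)) [no-op]: towers=[B; C; D; E/A] holding=-
step 3 (pickup(C)): towers=[B; D; E/A] holding=C
step 4 (stack(C, B)): towers=[B/C; D; E/A] holding=-
step 5 (unstack(A, E)): towers=[B/C; D; E] holding=A
step 6 (stack(A, D)): towers=[B/C; D/A; E] holding=-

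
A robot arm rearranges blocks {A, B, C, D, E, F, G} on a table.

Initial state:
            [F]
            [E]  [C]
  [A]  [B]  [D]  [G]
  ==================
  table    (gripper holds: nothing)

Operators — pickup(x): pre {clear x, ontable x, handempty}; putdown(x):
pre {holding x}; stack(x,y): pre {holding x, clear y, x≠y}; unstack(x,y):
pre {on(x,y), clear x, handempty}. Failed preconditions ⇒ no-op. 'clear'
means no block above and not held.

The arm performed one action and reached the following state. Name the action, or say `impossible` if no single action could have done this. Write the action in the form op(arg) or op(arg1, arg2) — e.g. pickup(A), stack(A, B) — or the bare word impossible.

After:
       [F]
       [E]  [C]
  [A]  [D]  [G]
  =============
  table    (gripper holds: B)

pickup(B)

target: towers=[A; D/E/F; G/C] holding=B
         pickup(B) → towers=[A; D/E/F; G/C] holding=B  ← match
     unstack(F, E) → towers=[A; B; D/E; G/C] holding=F
         pickup(A) → towers=[B; D/E/F; G/C] holding=A
     unstack(C, G) → towers=[A; B; D/E/F; G] holding=C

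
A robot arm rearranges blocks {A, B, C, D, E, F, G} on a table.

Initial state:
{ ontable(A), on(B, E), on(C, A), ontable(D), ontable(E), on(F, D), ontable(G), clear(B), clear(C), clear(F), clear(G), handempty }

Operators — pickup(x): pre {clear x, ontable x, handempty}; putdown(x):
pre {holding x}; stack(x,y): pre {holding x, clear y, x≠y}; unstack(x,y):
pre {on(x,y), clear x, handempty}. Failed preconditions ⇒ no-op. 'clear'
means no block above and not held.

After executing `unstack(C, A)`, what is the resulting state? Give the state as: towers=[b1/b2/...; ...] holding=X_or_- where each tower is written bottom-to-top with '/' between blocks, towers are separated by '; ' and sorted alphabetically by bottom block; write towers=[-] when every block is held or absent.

before: towers=[A/C; D/F; E/B; G] holding=-
pre[unstack(C, A)]: on(C,A) ✓, clear(C) ✓, handempty ✓
all met → apply unstack(C, A)
after:  towers=[A; D/F; E/B; G] holding=C

towers=[A; D/F; E/B; G] holding=C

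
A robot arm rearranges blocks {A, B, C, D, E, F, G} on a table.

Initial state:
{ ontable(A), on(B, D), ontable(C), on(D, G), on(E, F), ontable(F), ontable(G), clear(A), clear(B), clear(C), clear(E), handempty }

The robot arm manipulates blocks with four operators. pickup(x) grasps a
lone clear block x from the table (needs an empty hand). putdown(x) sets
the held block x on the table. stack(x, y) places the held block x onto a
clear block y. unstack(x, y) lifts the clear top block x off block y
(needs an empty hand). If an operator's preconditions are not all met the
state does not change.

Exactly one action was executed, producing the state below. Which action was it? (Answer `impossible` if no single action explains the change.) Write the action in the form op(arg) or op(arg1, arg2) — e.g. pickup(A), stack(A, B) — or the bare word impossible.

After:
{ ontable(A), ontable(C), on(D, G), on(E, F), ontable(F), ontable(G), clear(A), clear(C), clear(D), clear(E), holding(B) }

unstack(B, D)

target: towers=[A; C; F/E; G/D] holding=B
     unstack(B, D) → towers=[A; C; F/E; G/D] holding=B  ← match
         pickup(A) → towers=[C; F/E; G/D/B] holding=A
     unstack(E, F) → towers=[A; C; F; G/D/B] holding=E
         pickup(C) → towers=[A; F/E; G/D/B] holding=C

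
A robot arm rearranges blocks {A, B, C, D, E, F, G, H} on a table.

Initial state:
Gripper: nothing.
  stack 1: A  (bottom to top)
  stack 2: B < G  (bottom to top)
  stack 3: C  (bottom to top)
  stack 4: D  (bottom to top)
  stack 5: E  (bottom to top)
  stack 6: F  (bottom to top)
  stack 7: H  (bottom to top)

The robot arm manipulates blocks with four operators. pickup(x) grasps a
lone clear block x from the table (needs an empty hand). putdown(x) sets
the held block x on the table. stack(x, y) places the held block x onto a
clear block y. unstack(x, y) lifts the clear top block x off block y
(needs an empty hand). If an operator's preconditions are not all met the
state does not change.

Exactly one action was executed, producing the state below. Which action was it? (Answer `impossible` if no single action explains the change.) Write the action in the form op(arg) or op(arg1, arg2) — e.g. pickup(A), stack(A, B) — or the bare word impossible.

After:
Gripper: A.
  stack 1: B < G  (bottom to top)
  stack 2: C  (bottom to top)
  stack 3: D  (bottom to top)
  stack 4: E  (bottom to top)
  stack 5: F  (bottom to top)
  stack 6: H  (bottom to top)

pickup(A)

target: towers=[B/G; C; D; E; F; H] holding=A
     unstack(G, B) → towers=[A; B; C; D; E; F; H] holding=G
         pickup(A) → towers=[B/G; C; D; E; F; H] holding=A  ← match
         pickup(E) → towers=[A; B/G; C; D; F; H] holding=E
         pickup(H) → towers=[A; B/G; C; D; E; F] holding=H
         pickup(F) → towers=[A; B/G; C; D; E; H] holding=F
         pickup(D) → towers=[A; B/G; C; E; F; H] holding=D
         pickup(C) → towers=[A; B/G; D; E; F; H] holding=C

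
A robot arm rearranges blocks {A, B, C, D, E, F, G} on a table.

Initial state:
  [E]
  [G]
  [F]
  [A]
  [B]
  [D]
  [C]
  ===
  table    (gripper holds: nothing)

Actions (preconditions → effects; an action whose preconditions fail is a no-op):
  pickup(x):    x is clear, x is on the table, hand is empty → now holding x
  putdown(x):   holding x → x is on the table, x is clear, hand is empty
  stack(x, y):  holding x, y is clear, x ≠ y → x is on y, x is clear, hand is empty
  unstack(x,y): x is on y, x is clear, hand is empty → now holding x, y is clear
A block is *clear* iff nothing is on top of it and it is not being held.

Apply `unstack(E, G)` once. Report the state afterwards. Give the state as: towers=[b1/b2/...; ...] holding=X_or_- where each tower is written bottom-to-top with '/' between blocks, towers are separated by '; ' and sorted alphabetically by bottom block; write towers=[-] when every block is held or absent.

before: towers=[C/D/B/A/F/G/E] holding=-
pre[unstack(E, G)]: on(E,G) yes, clear(E) yes, handempty yes
all met → apply unstack(E, G)
after:  towers=[C/D/B/A/F/G] holding=E

towers=[C/D/B/A/F/G] holding=E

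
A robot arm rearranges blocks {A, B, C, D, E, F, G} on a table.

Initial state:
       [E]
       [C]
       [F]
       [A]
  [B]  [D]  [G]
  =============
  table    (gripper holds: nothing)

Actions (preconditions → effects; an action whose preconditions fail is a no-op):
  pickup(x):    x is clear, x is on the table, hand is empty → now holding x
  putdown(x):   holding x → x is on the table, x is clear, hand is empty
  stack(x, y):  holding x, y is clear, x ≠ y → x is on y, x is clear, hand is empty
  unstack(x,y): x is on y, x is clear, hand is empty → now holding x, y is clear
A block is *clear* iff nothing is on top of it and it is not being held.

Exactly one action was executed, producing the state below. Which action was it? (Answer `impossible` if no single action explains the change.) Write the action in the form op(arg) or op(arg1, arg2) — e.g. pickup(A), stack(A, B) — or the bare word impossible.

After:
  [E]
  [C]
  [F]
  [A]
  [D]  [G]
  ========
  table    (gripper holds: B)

target: towers=[D/A/F/C/E; G] holding=B
         pickup(B) → towers=[D/A/F/C/E; G] holding=B  ← match
         pickup(G) → towers=[B; D/A/F/C/E] holding=G
     unstack(E, C) → towers=[B; D/A/F/C; G] holding=E

pickup(B)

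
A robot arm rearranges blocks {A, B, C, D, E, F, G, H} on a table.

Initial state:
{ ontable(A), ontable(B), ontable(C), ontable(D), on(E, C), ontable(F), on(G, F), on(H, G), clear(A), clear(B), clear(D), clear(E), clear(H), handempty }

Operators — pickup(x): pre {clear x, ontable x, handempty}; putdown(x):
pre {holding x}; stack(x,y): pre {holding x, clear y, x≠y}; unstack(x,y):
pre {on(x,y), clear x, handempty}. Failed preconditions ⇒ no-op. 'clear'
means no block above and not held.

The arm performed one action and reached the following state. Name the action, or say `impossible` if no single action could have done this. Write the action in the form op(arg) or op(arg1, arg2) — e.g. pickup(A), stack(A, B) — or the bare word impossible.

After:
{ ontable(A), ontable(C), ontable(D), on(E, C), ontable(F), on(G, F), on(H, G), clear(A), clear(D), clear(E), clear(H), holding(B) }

target: towers=[A; C/E; D; F/G/H] holding=B
         pickup(A) → towers=[B; C/E; D; F/G/H] holding=A
     unstack(E, C) → towers=[A; B; C; D; F/G/H] holding=E
     unstack(H, G) → towers=[A; B; C/E; D; F/G] holding=H
         pickup(B) → towers=[A; C/E; D; F/G/H] holding=B  ← match
         pickup(D) → towers=[A; B; C/E; F/G/H] holding=D

pickup(B)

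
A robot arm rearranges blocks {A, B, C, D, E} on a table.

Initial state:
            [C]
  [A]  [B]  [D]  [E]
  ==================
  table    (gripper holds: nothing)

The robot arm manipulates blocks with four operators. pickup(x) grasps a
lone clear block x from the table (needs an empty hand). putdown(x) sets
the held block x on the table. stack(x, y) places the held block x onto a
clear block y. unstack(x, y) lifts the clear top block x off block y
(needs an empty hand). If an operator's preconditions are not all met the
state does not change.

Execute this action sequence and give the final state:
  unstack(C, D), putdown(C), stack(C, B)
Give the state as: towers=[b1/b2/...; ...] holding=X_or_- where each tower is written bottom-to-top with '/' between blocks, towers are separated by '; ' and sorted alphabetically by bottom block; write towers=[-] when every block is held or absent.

towers=[A; B; C; D; E] holding=-

step 1 (unstack(C, D)): towers=[A; B; D; E] holding=C
step 2 (putdown(C)): towers=[A; B; C; D; E] holding=-
step 3 (stack(C, B)) [no-op]: towers=[A; B; C; D; E] holding=-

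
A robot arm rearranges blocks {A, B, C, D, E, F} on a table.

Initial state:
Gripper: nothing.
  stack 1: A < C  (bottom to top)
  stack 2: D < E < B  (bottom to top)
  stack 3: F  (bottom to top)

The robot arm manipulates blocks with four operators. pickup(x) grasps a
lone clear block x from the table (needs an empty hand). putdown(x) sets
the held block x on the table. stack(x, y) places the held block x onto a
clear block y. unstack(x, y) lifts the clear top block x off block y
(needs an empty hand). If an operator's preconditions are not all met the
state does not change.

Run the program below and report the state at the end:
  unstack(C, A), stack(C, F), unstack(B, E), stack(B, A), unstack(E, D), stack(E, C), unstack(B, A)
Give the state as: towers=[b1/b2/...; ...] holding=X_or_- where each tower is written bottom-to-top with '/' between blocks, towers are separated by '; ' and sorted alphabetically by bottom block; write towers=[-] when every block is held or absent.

step 1 (unstack(C, A)): towers=[A; D/E/B; F] holding=C
step 2 (stack(C, F)): towers=[A; D/E/B; F/C] holding=-
step 3 (unstack(B, E)): towers=[A; D/E; F/C] holding=B
step 4 (stack(B, A)): towers=[A/B; D/E; F/C] holding=-
step 5 (unstack(E, D)): towers=[A/B; D; F/C] holding=E
step 6 (stack(E, C)): towers=[A/B; D; F/C/E] holding=-
step 7 (unstack(B, A)): towers=[A; D; F/C/E] holding=B

towers=[A; D; F/C/E] holding=B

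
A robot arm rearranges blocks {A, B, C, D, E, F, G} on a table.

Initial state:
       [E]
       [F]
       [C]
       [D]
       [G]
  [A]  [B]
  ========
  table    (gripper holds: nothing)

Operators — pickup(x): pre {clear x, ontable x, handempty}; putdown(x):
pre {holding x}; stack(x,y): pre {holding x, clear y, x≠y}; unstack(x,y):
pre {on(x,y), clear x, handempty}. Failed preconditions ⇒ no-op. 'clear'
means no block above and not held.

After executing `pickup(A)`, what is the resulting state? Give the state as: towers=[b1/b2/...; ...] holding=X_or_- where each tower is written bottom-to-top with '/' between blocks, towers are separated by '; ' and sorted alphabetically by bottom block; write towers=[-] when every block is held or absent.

before: towers=[A; B/G/D/C/F/E] holding=-
pre[pickup(A)]: clear(A) ok, ontable(A) ok, handempty ok
all met → apply pickup(A)
after:  towers=[B/G/D/C/F/E] holding=A

towers=[B/G/D/C/F/E] holding=A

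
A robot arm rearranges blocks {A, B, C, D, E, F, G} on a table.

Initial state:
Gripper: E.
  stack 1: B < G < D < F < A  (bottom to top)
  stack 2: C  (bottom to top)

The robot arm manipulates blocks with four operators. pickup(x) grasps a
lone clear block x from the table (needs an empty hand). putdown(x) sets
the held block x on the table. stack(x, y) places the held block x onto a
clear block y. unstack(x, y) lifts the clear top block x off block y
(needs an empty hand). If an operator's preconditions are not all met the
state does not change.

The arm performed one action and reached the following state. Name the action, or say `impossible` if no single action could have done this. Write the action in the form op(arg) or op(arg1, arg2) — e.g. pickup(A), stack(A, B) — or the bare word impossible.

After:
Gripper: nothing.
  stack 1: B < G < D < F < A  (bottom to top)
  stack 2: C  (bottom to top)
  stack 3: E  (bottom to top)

target: towers=[B/G/D/F/A; C; E] holding=-
        putdown(E) → towers=[B/G/D/F/A; C; E] holding=-  ← match
       stack(E, A) → towers=[B/G/D/F/A/E; C] holding=-
       stack(E, C) → towers=[B/G/D/F/A; C/E] holding=-

putdown(E)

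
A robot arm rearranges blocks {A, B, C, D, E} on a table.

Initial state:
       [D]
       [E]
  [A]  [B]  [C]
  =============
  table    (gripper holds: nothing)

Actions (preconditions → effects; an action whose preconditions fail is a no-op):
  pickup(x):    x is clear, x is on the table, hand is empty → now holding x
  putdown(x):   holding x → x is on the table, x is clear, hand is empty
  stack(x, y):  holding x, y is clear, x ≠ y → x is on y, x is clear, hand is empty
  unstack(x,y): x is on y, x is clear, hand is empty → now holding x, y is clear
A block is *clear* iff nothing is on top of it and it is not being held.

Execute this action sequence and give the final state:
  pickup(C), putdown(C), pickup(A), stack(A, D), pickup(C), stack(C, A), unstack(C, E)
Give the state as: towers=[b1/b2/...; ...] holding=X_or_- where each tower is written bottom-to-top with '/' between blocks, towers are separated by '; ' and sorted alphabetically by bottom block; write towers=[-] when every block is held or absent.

step 1 (pickup(C)): towers=[A; B/E/D] holding=C
step 2 (putdown(C)): towers=[A; B/E/D; C] holding=-
step 3 (pickup(A)): towers=[B/E/D; C] holding=A
step 4 (stack(A, D)): towers=[B/E/D/A; C] holding=-
step 5 (pickup(C)): towers=[B/E/D/A] holding=C
step 6 (stack(C, A)): towers=[B/E/D/A/C] holding=-
step 7 (unstack(C, E)) [no-op]: towers=[B/E/D/A/C] holding=-

towers=[B/E/D/A/C] holding=-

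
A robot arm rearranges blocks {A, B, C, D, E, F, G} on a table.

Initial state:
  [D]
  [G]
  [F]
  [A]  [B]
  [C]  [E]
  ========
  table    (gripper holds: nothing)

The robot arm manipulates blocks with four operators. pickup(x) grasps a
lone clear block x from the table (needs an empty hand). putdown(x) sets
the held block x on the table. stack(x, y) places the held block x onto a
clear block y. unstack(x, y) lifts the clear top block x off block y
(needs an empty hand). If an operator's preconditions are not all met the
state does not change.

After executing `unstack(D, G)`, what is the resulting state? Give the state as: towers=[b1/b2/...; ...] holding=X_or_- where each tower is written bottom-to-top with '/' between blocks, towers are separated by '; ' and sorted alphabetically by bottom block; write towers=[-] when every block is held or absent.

before: towers=[C/A/F/G/D; E/B] holding=-
pre[unstack(D, G)]: on(D,G) ok, clear(D) ok, handempty ok
all met → apply unstack(D, G)
after:  towers=[C/A/F/G; E/B] holding=D

towers=[C/A/F/G; E/B] holding=D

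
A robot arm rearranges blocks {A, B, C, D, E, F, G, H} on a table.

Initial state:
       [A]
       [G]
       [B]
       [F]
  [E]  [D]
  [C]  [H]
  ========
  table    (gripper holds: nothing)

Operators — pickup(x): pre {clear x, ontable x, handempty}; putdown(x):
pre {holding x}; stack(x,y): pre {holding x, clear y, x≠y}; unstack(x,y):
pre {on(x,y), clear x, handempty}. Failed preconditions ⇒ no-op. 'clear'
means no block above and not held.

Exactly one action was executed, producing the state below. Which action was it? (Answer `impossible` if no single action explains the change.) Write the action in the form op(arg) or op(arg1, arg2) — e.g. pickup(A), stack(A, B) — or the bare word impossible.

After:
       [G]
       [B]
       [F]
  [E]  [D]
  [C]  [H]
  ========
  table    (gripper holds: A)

target: towers=[C/E; H/D/F/B/G] holding=A
     unstack(A, G) → towers=[C/E; H/D/F/B/G] holding=A  ← match
     unstack(E, C) → towers=[C; H/D/F/B/G/A] holding=E

unstack(A, G)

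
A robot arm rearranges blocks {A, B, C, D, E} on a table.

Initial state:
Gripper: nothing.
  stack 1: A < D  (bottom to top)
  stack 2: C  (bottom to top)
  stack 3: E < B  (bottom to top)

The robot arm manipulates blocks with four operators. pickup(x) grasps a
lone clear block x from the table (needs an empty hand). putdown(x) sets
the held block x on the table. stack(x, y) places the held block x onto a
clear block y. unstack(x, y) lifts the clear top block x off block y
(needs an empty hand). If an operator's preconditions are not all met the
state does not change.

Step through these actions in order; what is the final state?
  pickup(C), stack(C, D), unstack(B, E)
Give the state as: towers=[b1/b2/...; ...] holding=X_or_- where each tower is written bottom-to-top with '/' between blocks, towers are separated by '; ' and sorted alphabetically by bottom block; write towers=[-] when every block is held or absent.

towers=[A/D/C; E] holding=B

step 1 (pickup(C)): towers=[A/D; E/B] holding=C
step 2 (stack(C, D)): towers=[A/D/C; E/B] holding=-
step 3 (unstack(B, E)): towers=[A/D/C; E] holding=B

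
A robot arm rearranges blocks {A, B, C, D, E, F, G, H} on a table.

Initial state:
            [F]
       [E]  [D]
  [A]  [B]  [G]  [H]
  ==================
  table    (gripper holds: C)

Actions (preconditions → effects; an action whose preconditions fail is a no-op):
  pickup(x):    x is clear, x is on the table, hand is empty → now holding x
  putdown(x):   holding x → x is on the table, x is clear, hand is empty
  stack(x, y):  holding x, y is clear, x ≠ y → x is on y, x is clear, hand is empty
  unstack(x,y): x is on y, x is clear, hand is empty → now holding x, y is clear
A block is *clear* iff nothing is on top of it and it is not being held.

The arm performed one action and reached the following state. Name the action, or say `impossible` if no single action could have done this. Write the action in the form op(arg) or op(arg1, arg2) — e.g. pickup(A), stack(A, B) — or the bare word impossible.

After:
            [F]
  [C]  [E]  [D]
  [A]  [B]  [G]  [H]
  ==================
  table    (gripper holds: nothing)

target: towers=[A/C; B/E; G/D/F; H] holding=-
        putdown(C) → towers=[A; B/E; C; G/D/F; H] holding=-
       stack(C, A) → towers=[A/C; B/E; G/D/F; H] holding=-  ← match
       stack(C, E) → towers=[A; B/E/C; G/D/F; H] holding=-
       stack(C, H) → towers=[A; B/E; G/D/F; H/C] holding=-
       stack(C, F) → towers=[A; B/E; G/D/F/C; H] holding=-

stack(C, A)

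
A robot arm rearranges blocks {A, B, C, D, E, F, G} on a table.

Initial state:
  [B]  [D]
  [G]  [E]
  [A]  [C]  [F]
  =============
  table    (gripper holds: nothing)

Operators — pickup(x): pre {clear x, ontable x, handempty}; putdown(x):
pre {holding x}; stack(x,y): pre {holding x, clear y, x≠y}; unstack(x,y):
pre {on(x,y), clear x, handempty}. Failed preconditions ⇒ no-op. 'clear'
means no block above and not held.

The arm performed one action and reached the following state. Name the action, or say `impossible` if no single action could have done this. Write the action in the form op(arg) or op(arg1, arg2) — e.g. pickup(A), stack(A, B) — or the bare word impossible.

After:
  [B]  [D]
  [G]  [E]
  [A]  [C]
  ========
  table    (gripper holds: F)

target: towers=[A/G/B; C/E/D] holding=F
     unstack(B, G) → towers=[A/G; C/E/D; F] holding=B
         pickup(F) → towers=[A/G/B; C/E/D] holding=F  ← match
     unstack(D, E) → towers=[A/G/B; C/E; F] holding=D

pickup(F)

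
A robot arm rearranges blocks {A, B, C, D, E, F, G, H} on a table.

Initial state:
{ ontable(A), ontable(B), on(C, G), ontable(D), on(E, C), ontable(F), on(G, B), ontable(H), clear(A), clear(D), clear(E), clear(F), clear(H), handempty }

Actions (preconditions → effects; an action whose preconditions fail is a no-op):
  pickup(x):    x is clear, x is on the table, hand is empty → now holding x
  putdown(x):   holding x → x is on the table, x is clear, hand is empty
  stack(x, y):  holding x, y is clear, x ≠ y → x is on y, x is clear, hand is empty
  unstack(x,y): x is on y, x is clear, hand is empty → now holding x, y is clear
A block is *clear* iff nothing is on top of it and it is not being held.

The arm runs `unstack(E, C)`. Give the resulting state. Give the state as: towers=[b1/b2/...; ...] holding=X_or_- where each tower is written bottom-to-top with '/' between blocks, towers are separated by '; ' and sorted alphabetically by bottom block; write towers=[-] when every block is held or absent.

towers=[A; B/G/C; D; F; H] holding=E

before: towers=[A; B/G/C/E; D; F; H] holding=-
pre[unstack(E, C)]: on(E,C) yes, clear(E) yes, handempty yes
all met → apply unstack(E, C)
after:  towers=[A; B/G/C; D; F; H] holding=E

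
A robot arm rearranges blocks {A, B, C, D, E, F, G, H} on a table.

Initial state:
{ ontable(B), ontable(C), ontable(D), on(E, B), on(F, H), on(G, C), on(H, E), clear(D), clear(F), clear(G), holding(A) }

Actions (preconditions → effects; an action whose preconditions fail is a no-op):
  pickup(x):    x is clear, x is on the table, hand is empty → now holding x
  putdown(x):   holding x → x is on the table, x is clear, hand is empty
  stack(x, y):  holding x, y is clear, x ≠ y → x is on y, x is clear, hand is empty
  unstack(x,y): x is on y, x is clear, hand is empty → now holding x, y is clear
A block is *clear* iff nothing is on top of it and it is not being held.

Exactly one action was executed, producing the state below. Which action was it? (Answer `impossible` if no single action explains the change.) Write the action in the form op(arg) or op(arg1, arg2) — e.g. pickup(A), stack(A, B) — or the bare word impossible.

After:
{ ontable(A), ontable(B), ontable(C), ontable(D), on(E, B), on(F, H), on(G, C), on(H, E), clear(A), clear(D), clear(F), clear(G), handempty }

putdown(A)

target: towers=[A; B/E/H/F; C/G; D] holding=-
        putdown(A) → towers=[A; B/E/H/F; C/G; D] holding=-  ← match
       stack(A, G) → towers=[B/E/H/F; C/G/A; D] holding=-
       stack(A, F) → towers=[B/E/H/F/A; C/G; D] holding=-
       stack(A, D) → towers=[B/E/H/F; C/G; D/A] holding=-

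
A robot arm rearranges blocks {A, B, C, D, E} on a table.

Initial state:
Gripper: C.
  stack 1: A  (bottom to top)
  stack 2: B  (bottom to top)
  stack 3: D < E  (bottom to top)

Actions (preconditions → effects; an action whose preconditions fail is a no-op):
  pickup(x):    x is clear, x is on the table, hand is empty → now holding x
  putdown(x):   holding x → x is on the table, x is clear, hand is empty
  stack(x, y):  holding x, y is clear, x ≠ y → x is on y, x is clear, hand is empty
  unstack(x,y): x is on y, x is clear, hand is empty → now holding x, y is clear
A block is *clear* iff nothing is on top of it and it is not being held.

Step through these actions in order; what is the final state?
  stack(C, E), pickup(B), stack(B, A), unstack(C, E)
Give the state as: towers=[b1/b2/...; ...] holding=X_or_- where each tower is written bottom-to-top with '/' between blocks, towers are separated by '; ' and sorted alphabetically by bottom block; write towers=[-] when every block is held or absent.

towers=[A/B; D/E] holding=C

step 1 (stack(C, E)): towers=[A; B; D/E/C] holding=-
step 2 (pickup(B)): towers=[A; D/E/C] holding=B
step 3 (stack(B, A)): towers=[A/B; D/E/C] holding=-
step 4 (unstack(C, E)): towers=[A/B; D/E] holding=C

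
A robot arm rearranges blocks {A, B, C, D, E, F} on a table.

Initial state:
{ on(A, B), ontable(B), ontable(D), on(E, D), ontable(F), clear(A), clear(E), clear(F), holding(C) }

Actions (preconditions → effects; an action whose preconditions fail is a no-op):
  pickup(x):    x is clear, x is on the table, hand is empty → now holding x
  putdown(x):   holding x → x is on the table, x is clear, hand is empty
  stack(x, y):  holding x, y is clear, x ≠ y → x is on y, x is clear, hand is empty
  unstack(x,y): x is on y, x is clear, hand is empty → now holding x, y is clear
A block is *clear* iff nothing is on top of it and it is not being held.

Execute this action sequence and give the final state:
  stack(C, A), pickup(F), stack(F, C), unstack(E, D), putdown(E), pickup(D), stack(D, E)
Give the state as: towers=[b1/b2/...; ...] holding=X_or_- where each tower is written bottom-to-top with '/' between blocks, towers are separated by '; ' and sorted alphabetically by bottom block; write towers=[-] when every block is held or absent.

step 1 (stack(C, A)): towers=[B/A/C; D/E; F] holding=-
step 2 (pickup(F)): towers=[B/A/C; D/E] holding=F
step 3 (stack(F, C)): towers=[B/A/C/F; D/E] holding=-
step 4 (unstack(E, D)): towers=[B/A/C/F; D] holding=E
step 5 (putdown(E)): towers=[B/A/C/F; D; E] holding=-
step 6 (pickup(D)): towers=[B/A/C/F; E] holding=D
step 7 (stack(D, E)): towers=[B/A/C/F; E/D] holding=-

towers=[B/A/C/F; E/D] holding=-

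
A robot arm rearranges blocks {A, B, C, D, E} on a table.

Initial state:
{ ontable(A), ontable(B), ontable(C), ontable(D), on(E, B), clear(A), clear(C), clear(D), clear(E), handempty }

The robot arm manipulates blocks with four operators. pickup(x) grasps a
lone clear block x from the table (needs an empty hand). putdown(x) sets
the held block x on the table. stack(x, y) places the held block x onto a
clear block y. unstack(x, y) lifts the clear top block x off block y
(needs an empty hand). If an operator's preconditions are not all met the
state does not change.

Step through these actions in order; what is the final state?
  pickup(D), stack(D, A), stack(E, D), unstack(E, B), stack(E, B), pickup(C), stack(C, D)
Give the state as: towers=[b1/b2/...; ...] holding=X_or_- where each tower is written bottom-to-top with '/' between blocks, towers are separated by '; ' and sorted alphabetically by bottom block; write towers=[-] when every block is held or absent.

step 1 (pickup(D)): towers=[A; B/E; C] holding=D
step 2 (stack(D, A)): towers=[A/D; B/E; C] holding=-
step 3 (stack(E, D)) [no-op]: towers=[A/D; B/E; C] holding=-
step 4 (unstack(E, B)): towers=[A/D; B; C] holding=E
step 5 (stack(E, B)): towers=[A/D; B/E; C] holding=-
step 6 (pickup(C)): towers=[A/D; B/E] holding=C
step 7 (stack(C, D)): towers=[A/D/C; B/E] holding=-

towers=[A/D/C; B/E] holding=-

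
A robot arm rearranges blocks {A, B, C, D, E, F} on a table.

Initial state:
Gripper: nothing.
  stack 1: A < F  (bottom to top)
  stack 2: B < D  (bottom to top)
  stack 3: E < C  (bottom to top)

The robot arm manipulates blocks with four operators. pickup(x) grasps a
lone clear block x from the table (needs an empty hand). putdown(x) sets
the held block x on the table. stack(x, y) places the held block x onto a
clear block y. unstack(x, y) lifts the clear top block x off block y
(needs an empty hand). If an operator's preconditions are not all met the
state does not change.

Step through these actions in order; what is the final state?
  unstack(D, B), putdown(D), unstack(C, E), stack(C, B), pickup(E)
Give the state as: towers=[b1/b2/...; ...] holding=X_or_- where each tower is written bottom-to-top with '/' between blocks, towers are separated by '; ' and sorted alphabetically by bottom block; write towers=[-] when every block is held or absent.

step 1 (unstack(D, B)): towers=[A/F; B; E/C] holding=D
step 2 (putdown(D)): towers=[A/F; B; D; E/C] holding=-
step 3 (unstack(C, E)): towers=[A/F; B; D; E] holding=C
step 4 (stack(C, B)): towers=[A/F; B/C; D; E] holding=-
step 5 (pickup(E)): towers=[A/F; B/C; D] holding=E

towers=[A/F; B/C; D] holding=E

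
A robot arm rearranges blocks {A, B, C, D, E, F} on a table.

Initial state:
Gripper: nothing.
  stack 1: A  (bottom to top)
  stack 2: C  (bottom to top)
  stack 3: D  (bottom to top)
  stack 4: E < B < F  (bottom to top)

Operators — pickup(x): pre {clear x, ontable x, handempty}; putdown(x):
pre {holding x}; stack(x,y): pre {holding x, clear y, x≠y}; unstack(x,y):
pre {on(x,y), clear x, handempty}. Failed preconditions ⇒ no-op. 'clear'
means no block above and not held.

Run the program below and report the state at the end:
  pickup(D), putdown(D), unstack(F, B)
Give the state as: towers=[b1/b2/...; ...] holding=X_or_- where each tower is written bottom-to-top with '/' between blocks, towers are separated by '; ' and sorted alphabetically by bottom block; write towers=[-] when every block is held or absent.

step 1 (pickup(D)): towers=[A; C; E/B/F] holding=D
step 2 (putdown(D)): towers=[A; C; D; E/B/F] holding=-
step 3 (unstack(F, B)): towers=[A; C; D; E/B] holding=F

towers=[A; C; D; E/B] holding=F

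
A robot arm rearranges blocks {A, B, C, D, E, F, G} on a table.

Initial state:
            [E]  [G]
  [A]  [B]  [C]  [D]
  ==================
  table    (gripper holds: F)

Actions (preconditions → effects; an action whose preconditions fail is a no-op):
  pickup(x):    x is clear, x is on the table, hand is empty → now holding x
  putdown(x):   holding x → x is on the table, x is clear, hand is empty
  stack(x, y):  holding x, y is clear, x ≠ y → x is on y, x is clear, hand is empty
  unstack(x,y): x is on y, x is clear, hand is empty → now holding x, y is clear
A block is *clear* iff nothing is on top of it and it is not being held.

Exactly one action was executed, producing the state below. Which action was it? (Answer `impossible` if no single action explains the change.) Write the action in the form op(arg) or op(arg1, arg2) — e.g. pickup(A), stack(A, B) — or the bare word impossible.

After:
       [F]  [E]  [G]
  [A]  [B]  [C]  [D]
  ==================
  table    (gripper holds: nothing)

target: towers=[A; B/F; C/E; D/G] holding=-
        putdown(F) → towers=[A; B; C/E; D/G; F] holding=-
       stack(F, B) → towers=[A; B/F; C/E; D/G] holding=-  ← match
       stack(F, G) → towers=[A; B; C/E; D/G/F] holding=-
       stack(F, A) → towers=[A/F; B; C/E; D/G] holding=-
       stack(F, E) → towers=[A; B; C/E/F; D/G] holding=-

stack(F, B)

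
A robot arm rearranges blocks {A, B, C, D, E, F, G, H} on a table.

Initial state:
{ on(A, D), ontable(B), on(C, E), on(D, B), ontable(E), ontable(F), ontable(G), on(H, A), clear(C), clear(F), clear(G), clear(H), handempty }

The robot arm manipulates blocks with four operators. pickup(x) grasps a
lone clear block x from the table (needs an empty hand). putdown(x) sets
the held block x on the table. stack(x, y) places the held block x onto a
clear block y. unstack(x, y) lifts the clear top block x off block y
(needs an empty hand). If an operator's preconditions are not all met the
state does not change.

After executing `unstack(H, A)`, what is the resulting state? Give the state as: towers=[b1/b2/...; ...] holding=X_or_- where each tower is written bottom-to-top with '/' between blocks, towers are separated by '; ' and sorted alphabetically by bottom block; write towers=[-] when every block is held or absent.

towers=[B/D/A; E/C; F; G] holding=H

before: towers=[B/D/A/H; E/C; F; G] holding=-
pre[unstack(H, A)]: on(H,A) ✓, clear(H) ✓, handempty ✓
all met → apply unstack(H, A)
after:  towers=[B/D/A; E/C; F; G] holding=H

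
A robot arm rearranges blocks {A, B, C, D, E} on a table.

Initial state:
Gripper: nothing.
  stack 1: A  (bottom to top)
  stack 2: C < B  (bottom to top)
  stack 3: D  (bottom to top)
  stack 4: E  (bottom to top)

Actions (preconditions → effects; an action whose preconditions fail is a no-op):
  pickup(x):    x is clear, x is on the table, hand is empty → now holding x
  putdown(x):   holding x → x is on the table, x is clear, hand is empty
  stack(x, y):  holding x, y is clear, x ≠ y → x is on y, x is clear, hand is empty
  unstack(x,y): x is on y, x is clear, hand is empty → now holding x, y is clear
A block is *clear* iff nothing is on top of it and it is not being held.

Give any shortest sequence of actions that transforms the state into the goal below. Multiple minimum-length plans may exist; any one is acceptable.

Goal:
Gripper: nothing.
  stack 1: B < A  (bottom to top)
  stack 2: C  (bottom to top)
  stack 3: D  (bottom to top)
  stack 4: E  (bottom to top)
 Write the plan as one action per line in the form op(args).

step 1 (unstack(B, C)): towers=[A; C; D; E] holding=B
step 2 (putdown(B)): towers=[A; B; C; D; E] holding=-
step 3 (pickup(A)): towers=[B; C; D; E] holding=A
step 4 (stack(A, B)): towers=[B/A; C; D; E] holding=-
goal check: towers=[B/A; C; D; E] holding=- — reached (length 4, optimal by BFS)

unstack(B, C)
putdown(B)
pickup(A)
stack(A, B)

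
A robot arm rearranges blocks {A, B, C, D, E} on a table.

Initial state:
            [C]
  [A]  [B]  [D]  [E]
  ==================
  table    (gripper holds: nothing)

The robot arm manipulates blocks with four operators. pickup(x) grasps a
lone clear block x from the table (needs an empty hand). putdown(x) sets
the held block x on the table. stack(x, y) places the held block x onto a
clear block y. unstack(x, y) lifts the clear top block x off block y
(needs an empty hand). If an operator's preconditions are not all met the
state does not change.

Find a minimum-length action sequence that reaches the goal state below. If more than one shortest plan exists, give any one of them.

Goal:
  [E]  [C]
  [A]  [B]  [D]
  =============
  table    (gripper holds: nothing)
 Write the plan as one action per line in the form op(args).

pickup(E)
stack(E, A)
unstack(C, D)
stack(C, B)

step 1 (pickup(E)): towers=[A; B; D/C] holding=E
step 2 (stack(E, A)): towers=[A/E; B; D/C] holding=-
step 3 (unstack(C, D)): towers=[A/E; B; D] holding=C
step 4 (stack(C, B)): towers=[A/E; B/C; D] holding=-
goal check: towers=[A/E; B/C; D] holding=- — reached (length 4, optimal by BFS)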